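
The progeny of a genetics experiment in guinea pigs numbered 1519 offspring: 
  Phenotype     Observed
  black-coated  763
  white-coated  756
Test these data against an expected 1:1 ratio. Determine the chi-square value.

Expected counts for N = 1519 under a 1:1 ratio (total parts = 2):
  black-coated: 1519 × 1/2 = 759.5
  white-coated: 1519 × 1/2 = 759.5
χ² = Σ (O − E)² / E
  black-coated: (763 − 759.5)² / 759.5 = 0.0161
  white-coated: (756 − 759.5)² / 759.5 = 0.0161
χ² = 0.0161 + 0.0161 = 0.0322 ≈ 0.032

0.032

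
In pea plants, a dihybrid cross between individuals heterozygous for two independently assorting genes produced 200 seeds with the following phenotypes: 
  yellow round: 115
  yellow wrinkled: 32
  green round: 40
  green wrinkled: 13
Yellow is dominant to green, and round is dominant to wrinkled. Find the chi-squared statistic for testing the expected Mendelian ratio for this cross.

A dihybrid F₂ with independent assortment and complete dominance at both loci gives a 9:3:3:1 phenotypic ratio.
Total ratio parts = 16. Expected numbers out of 200:
  yellow round: 200 × 9/16 = 112.5
  yellow wrinkled: 200 × 3/16 = 37.5
  green round: 200 × 3/16 = 37.5
  green wrinkled: 200 × 1/16 = 12.5
χ² = Σ (O − E)² / E
  yellow round: (115 − 112.5)² / 112.5 = 0.0556
  yellow wrinkled: (32 − 37.5)² / 37.5 = 0.8067
  green round: (40 − 37.5)² / 37.5 = 0.1667
  green wrinkled: (13 − 12.5)² / 12.5 = 0.0200
χ² = 0.0556 + 0.8067 + 0.1667 + 0.0200 = 1.049

1.049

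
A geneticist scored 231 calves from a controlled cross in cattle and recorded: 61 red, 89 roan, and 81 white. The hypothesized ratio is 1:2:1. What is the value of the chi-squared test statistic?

Total ratio parts = 4. Expected numbers out of 231:
  red: 231 × 1/4 = 57.75
  roan: 231 × 2/4 = 115.5
  white: 231 × 1/4 = 57.75
χ² = Σ (O − E)² / E
  red: (61 − 57.75)² / 57.75 = 0.1829
  roan: (89 − 115.5)² / 115.5 = 6.0801
  white: (81 − 57.75)² / 57.75 = 9.3604
χ² = 0.1829 + 6.0801 + 9.3604 = 15.6234 ≈ 15.623

15.623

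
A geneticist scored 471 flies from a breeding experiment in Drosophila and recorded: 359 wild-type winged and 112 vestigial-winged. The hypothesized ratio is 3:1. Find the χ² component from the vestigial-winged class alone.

Total ratio parts = 4. Expected numbers out of 471:
  wild-type winged: 471 × 3/4 = 353.25
  vestigial-winged: 471 × 1/4 = 117.75
Contribution of vestigial-winged: (112 − 117.75)² / 117.75 = 0.2808

0.281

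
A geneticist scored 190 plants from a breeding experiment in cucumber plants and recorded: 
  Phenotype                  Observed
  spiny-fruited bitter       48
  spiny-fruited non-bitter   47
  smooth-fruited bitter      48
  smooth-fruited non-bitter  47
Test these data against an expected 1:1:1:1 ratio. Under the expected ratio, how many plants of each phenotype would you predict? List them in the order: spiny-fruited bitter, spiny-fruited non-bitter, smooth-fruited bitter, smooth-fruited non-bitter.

47.5, 47.5, 47.5, 47.5

The 1:1:1:1 ratio has 4 parts, so with N = 190 the expected counts are:
  spiny-fruited bitter: 190 × 1/4 = 47.5
  spiny-fruited non-bitter: 190 × 1/4 = 47.5
  smooth-fruited bitter: 190 × 1/4 = 47.5
  smooth-fruited non-bitter: 190 × 1/4 = 47.5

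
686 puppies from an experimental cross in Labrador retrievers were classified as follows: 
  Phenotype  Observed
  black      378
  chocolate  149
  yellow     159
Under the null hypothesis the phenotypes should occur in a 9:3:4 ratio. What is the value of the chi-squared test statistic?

The 9:3:4 ratio has 16 parts, so with N = 686 the expected counts are:
  black: 686 × 9/16 = 385.875
  chocolate: 686 × 3/16 = 128.625
  yellow: 686 × 4/16 = 171.5
χ² = Σ (O − E)² / E
  black: (378 − 385.875)² / 385.875 = 0.1607
  chocolate: (149 − 128.625)² / 128.625 = 3.2275
  yellow: (159 − 171.5)² / 171.5 = 0.9111
χ² = 0.1607 + 3.2275 + 0.9111 = 4.2993 ≈ 4.299

4.299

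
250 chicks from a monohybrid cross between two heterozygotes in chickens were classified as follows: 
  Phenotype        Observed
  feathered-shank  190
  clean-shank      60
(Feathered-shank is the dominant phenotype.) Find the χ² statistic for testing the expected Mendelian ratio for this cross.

For a monohybrid cross between heterozygotes with complete dominance, the expected phenotypic ratio is 3:1.
Total ratio parts = 4. Expected numbers out of 250:
  feathered-shank: 250 × 3/4 = 187.5
  clean-shank: 250 × 1/4 = 62.5
χ² = Σ (O − E)² / E
  feathered-shank: (190 − 187.5)² / 187.5 = 0.0333
  clean-shank: (60 − 62.5)² / 62.5 = 0.1000
χ² = 0.0333 + 0.1000 = 0.1333 ≈ 0.133

0.133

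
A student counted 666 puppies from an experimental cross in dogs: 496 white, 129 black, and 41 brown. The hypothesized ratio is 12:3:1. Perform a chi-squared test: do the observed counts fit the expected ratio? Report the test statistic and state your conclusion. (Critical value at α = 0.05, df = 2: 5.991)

0.170; consistent

Under the 12:3:1 hypothesis (Σ ratio = 16, N = 666):
  white: 666 × 12/16 = 499.5
  black: 666 × 3/16 = 124.875
  brown: 666 × 1/16 = 41.625
χ² = Σ (O − E)² / E
  white: (496 − 499.5)² / 499.5 = 0.0245
  black: (129 − 124.875)² / 124.875 = 0.1363
  brown: (41 − 41.625)² / 41.625 = 0.0094
χ² = 0.0245 + 0.1363 + 0.0094 = 0.1702 ≈ 0.170
Degrees of freedom = 3 − 1 = 2; critical value at α = 0.05 is 5.991.
Since 0.170 < 5.991, we fail to reject the null hypothesis — the data are consistent with the 12:3:1 ratio.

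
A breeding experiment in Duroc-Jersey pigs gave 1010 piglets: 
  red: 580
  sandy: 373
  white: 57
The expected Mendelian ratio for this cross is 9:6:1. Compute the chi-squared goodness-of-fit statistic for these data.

0.930

Under the 9:6:1 hypothesis (Σ ratio = 16, N = 1010):
  red: 1010 × 9/16 = 568.125
  sandy: 1010 × 6/16 = 378.75
  white: 1010 × 1/16 = 63.125
χ² = Σ (O − E)² / E
  red: (580 − 568.125)² / 568.125 = 0.2482
  sandy: (373 − 378.75)² / 378.75 = 0.0873
  white: (57 − 63.125)² / 63.125 = 0.5943
χ² = 0.2482 + 0.0873 + 0.5943 = 0.9298 ≈ 0.930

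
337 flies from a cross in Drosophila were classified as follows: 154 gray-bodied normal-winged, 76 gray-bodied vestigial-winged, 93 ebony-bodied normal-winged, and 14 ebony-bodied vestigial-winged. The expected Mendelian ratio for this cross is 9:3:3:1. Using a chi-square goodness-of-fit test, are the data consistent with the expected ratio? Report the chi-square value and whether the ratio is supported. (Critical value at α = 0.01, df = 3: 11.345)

Under the 9:3:3:1 hypothesis (Σ ratio = 16, N = 337):
  gray-bodied normal-winged: 337 × 9/16 = 189.5625
  gray-bodied vestigial-winged: 337 × 3/16 = 63.1875
  ebony-bodied normal-winged: 337 × 3/16 = 63.1875
  ebony-bodied vestigial-winged: 337 × 1/16 = 21.0625
χ² = Σ (O − E)² / E
  gray-bodied normal-winged: (154 − 189.5625)² / 189.5625 = 6.6716
  gray-bodied vestigial-winged: (76 − 63.1875)² / 63.1875 = 2.5980
  ebony-bodied normal-winged: (93 − 63.1875)² / 63.1875 = 14.0658
  ebony-bodied vestigial-winged: (14 − 21.0625)² / 21.0625 = 2.3681
χ² = 6.6716 + 2.5980 + 14.0658 + 2.3681 = 25.7035 ≈ 25.704
Degrees of freedom = 4 − 1 = 3; critical value at α = 0.01 is 11.345.
Since 25.704 > 11.345, we reject the null hypothesis — the data do not fit the 9:3:3:1 ratio.

25.704; not consistent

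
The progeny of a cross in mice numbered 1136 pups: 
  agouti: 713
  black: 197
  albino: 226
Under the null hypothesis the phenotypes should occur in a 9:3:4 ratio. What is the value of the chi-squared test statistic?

21.617

Expected counts for N = 1136 under a 9:3:4 ratio (total parts = 16):
  agouti: 1136 × 9/16 = 639
  black: 1136 × 3/16 = 213
  albino: 1136 × 4/16 = 284
χ² = Σ (O − E)² / E
  agouti: (713 − 639)² / 639 = 8.5696
  black: (197 − 213)² / 213 = 1.2019
  albino: (226 − 284)² / 284 = 11.8451
χ² = 8.5696 + 1.2019 + 11.8451 = 21.6166 ≈ 21.617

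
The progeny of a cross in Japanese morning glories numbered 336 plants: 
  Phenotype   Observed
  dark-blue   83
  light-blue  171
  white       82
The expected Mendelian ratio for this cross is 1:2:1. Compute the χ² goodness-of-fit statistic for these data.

Total ratio parts = 4. Expected numbers out of 336:
  dark-blue: 336 × 1/4 = 84
  light-blue: 336 × 2/4 = 168
  white: 336 × 1/4 = 84
χ² = Σ (O − E)² / E
  dark-blue: (83 − 84)² / 84 = 0.0119
  light-blue: (171 − 168)² / 168 = 0.0536
  white: (82 − 84)² / 84 = 0.0476
χ² = 0.0119 + 0.0536 + 0.0476 = 0.1131 ≈ 0.113

0.113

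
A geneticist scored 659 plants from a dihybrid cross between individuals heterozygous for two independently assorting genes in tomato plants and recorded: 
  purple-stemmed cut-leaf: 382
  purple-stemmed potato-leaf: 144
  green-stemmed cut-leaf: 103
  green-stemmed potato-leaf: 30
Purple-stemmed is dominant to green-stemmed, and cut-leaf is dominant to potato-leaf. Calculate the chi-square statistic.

10.186

A dihybrid F₂ with independent assortment and complete dominance at both loci gives a 9:3:3:1 phenotypic ratio.
Total ratio parts = 16. Expected numbers out of 659:
  purple-stemmed cut-leaf: 659 × 9/16 = 370.6875
  purple-stemmed potato-leaf: 659 × 3/16 = 123.5625
  green-stemmed cut-leaf: 659 × 3/16 = 123.5625
  green-stemmed potato-leaf: 659 × 1/16 = 41.1875
χ² = Σ (O − E)² / E
  purple-stemmed cut-leaf: (382 − 370.6875)² / 370.6875 = 0.3452
  purple-stemmed potato-leaf: (144 − 123.5625)² / 123.5625 = 3.3804
  green-stemmed cut-leaf: (103 − 123.5625)² / 123.5625 = 3.4219
  green-stemmed potato-leaf: (30 − 41.1875)² / 41.1875 = 3.0388
χ² = 0.3452 + 3.3804 + 3.4219 + 3.0388 = 10.1863 ≈ 10.186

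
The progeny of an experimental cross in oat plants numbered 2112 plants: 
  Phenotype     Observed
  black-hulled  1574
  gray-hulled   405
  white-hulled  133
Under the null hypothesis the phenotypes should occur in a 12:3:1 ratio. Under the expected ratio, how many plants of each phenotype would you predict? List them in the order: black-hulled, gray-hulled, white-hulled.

Total ratio parts = 16. Expected numbers out of 2112:
  black-hulled: 2112 × 12/16 = 1584
  gray-hulled: 2112 × 3/16 = 396
  white-hulled: 2112 × 1/16 = 132

1584, 396, 132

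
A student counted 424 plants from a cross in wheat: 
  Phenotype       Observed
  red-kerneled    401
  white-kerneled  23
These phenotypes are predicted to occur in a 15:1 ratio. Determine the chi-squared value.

0.493

Total ratio parts = 16. Expected numbers out of 424:
  red-kerneled: 424 × 15/16 = 397.5
  white-kerneled: 424 × 1/16 = 26.5
χ² = Σ (O − E)² / E
  red-kerneled: (401 − 397.5)² / 397.5 = 0.0308
  white-kerneled: (23 − 26.5)² / 26.5 = 0.4623
χ² = 0.0308 + 0.4623 = 0.4931 ≈ 0.493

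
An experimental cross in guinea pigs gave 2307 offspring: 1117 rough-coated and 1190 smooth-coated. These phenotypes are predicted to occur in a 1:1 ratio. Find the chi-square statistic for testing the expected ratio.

2.310

Expected counts for N = 2307 under a 1:1 ratio (total parts = 2):
  rough-coated: 2307 × 1/2 = 1153.5
  smooth-coated: 2307 × 1/2 = 1153.5
χ² = Σ (O − E)² / E
  rough-coated: (1117 − 1153.5)² / 1153.5 = 1.1550
  smooth-coated: (1190 − 1153.5)² / 1153.5 = 1.1550
χ² = 1.1550 + 1.1550 = 2.310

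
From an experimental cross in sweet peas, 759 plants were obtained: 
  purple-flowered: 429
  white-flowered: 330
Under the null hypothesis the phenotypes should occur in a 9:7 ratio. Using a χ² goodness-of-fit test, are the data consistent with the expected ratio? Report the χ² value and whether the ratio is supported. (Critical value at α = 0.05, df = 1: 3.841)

The 9:7 ratio has 16 parts, so with N = 759 the expected counts are:
  purple-flowered: 759 × 9/16 = 426.9375
  white-flowered: 759 × 7/16 = 332.0625
χ² = Σ (O − E)² / E
  purple-flowered: (429 − 426.9375)² / 426.9375 = 0.0100
  white-flowered: (330 − 332.0625)² / 332.0625 = 0.0128
χ² = 0.0100 + 0.0128 = 0.0228 ≈ 0.023
Degrees of freedom = 2 − 1 = 1; critical value at α = 0.05 is 3.841.
Since 0.023 < 3.841, we fail to reject the null hypothesis — the data are consistent with the 9:7 ratio.

0.023; consistent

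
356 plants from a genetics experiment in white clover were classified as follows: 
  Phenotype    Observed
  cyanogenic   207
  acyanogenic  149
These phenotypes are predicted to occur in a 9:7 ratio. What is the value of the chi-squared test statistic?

0.520

The 9:7 ratio has 16 parts, so with N = 356 the expected counts are:
  cyanogenic: 356 × 9/16 = 200.25
  acyanogenic: 356 × 7/16 = 155.75
χ² = Σ (O − E)² / E
  cyanogenic: (207 − 200.25)² / 200.25 = 0.2275
  acyanogenic: (149 − 155.75)² / 155.75 = 0.2925
χ² = 0.2275 + 0.2925 = 0.520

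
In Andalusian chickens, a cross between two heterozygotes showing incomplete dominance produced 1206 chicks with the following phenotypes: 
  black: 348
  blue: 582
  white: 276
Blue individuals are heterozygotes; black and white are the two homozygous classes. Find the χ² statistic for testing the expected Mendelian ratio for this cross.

10.060

With incomplete dominance, a heterozygote × heterozygote cross gives a 1:2:1 phenotypic ratio.
The 1:2:1 ratio has 4 parts, so with N = 1206 the expected counts are:
  black: 1206 × 1/4 = 301.5
  blue: 1206 × 2/4 = 603
  white: 1206 × 1/4 = 301.5
χ² = Σ (O − E)² / E
  black: (348 − 301.5)² / 301.5 = 7.1716
  blue: (582 − 603)² / 603 = 0.7313
  white: (276 − 301.5)² / 301.5 = 2.1567
χ² = 7.1716 + 0.7313 + 2.1567 = 10.0596 ≈ 10.060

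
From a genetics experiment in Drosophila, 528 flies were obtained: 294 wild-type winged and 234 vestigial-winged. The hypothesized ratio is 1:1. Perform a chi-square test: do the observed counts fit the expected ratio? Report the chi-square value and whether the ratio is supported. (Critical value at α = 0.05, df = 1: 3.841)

Total ratio parts = 2. Expected numbers out of 528:
  wild-type winged: 528 × 1/2 = 264
  vestigial-winged: 528 × 1/2 = 264
χ² = Σ (O − E)² / E
  wild-type winged: (294 − 264)² / 264 = 3.4091
  vestigial-winged: (234 − 264)² / 264 = 3.4091
χ² = 3.4091 + 3.4091 = 6.8182 ≈ 6.818
Degrees of freedom = 2 − 1 = 1; critical value at α = 0.05 is 3.841.
Since 6.818 > 3.841, we reject the null hypothesis — the data do not fit the 1:1 ratio.

6.818; not consistent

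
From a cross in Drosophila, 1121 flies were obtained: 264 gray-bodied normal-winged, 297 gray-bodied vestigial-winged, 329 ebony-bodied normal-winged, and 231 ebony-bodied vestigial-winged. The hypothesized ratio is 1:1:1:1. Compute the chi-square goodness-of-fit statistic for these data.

The 1:1:1:1 ratio has 4 parts, so with N = 1121 the expected counts are:
  gray-bodied normal-winged: 1121 × 1/4 = 280.25
  gray-bodied vestigial-winged: 1121 × 1/4 = 280.25
  ebony-bodied normal-winged: 1121 × 1/4 = 280.25
  ebony-bodied vestigial-winged: 1121 × 1/4 = 280.25
χ² = Σ (O − E)² / E
  gray-bodied normal-winged: (264 − 280.25)² / 280.25 = 0.9422
  gray-bodied vestigial-winged: (297 − 280.25)² / 280.25 = 1.0011
  ebony-bodied normal-winged: (329 − 280.25)² / 280.25 = 8.4802
  ebony-bodied vestigial-winged: (231 − 280.25)² / 280.25 = 8.6550
χ² = 0.9422 + 1.0011 + 8.4802 + 8.6550 = 19.0785 ≈ 19.079

19.079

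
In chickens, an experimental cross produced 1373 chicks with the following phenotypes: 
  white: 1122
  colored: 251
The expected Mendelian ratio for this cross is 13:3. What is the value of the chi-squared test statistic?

Total ratio parts = 16. Expected numbers out of 1373:
  white: 1373 × 13/16 = 1115.5625
  colored: 1373 × 3/16 = 257.4375
χ² = Σ (O − E)² / E
  white: (1122 − 1115.5625)² / 1115.5625 = 0.0371
  colored: (251 − 257.4375)² / 257.4375 = 0.1610
χ² = 0.0371 + 0.1610 = 0.1981 ≈ 0.198

0.198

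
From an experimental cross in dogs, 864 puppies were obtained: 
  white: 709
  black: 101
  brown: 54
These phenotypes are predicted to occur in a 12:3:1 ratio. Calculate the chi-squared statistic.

Expected counts for N = 864 under a 12:3:1 ratio (total parts = 16):
  white: 864 × 12/16 = 648
  black: 864 × 3/16 = 162
  brown: 864 × 1/16 = 54
χ² = Σ (O − E)² / E
  white: (709 − 648)² / 648 = 5.7423
  black: (101 − 162)² / 162 = 22.9691
  brown: (54 − 54)² / 54 = 0.0000
χ² = 5.7423 + 22.9691 + 0.0000 = 28.7114 ≈ 28.711

28.711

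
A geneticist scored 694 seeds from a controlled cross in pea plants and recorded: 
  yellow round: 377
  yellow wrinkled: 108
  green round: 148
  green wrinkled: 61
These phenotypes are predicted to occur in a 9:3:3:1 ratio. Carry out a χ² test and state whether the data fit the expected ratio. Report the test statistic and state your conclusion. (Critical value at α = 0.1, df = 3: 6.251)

The 9:3:3:1 ratio has 16 parts, so with N = 694 the expected counts are:
  yellow round: 694 × 9/16 = 390.375
  yellow wrinkled: 694 × 3/16 = 130.125
  green round: 694 × 3/16 = 130.125
  green wrinkled: 694 × 1/16 = 43.375
χ² = Σ (O − E)² / E
  yellow round: (377 − 390.375)² / 390.375 = 0.4583
  yellow wrinkled: (108 − 130.125)² / 130.125 = 3.7619
  green round: (148 − 130.125)² / 130.125 = 2.4555
  green wrinkled: (61 − 43.375)² / 43.375 = 7.1617
χ² = 0.4583 + 3.7619 + 2.4555 + 7.1617 = 13.8374 ≈ 13.837
Degrees of freedom = 4 − 1 = 3; critical value at α = 0.1 is 6.251.
Since 13.837 > 6.251, we reject the null hypothesis — the data do not fit the 9:3:3:1 ratio.

13.837; not consistent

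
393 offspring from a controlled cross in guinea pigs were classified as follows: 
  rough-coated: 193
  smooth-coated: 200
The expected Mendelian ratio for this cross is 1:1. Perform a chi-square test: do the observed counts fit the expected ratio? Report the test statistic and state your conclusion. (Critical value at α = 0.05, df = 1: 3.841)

0.125; consistent

Expected counts for N = 393 under a 1:1 ratio (total parts = 2):
  rough-coated: 393 × 1/2 = 196.5
  smooth-coated: 393 × 1/2 = 196.5
χ² = Σ (O − E)² / E
  rough-coated: (193 − 196.5)² / 196.5 = 0.0623
  smooth-coated: (200 − 196.5)² / 196.5 = 0.0623
χ² = 0.0623 + 0.0623 = 0.1246 ≈ 0.125
Degrees of freedom = 2 − 1 = 1; critical value at α = 0.05 is 3.841.
Since 0.125 < 3.841, we fail to reject the null hypothesis — the data are consistent with the 1:1 ratio.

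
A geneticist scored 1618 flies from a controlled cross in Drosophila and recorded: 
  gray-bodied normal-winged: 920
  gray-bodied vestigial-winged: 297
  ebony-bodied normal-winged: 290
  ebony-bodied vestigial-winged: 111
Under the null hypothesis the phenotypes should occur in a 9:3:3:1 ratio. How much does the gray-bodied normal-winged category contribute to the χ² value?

Under the 9:3:3:1 hypothesis (Σ ratio = 16, N = 1618):
  gray-bodied normal-winged: 1618 × 9/16 = 910.125
  gray-bodied vestigial-winged: 1618 × 3/16 = 303.375
  ebony-bodied normal-winged: 1618 × 3/16 = 303.375
  ebony-bodied vestigial-winged: 1618 × 1/16 = 101.125
Contribution of gray-bodied normal-winged: (920 − 910.125)² / 910.125 = 0.1071

0.107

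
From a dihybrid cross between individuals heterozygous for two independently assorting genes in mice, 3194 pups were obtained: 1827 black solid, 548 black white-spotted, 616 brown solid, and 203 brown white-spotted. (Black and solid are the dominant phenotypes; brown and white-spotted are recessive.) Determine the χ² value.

5.382

A dihybrid F₂ with independent assortment and complete dominance at both loci gives a 9:3:3:1 phenotypic ratio.
The 9:3:3:1 ratio has 16 parts, so with N = 3194 the expected counts are:
  black solid: 3194 × 9/16 = 1796.625
  black white-spotted: 3194 × 3/16 = 598.875
  brown solid: 3194 × 3/16 = 598.875
  brown white-spotted: 3194 × 1/16 = 199.625
χ² = Σ (O − E)² / E
  black solid: (1827 − 1796.625)² / 1796.625 = 0.5135
  black white-spotted: (548 − 598.875)² / 598.875 = 4.3219
  brown solid: (616 − 598.875)² / 598.875 = 0.4897
  brown white-spotted: (203 − 199.625)² / 199.625 = 0.0571
χ² = 0.5135 + 4.3219 + 0.4897 + 0.0571 = 5.3822 ≈ 5.382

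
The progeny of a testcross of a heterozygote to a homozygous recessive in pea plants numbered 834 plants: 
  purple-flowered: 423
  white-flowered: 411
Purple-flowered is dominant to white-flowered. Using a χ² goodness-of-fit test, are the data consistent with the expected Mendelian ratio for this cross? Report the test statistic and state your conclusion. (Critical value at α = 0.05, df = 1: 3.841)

A testcross of a heterozygote (Aa × aa) gives a 1:1 phenotypic ratio.
Under the 1:1 hypothesis (Σ ratio = 2, N = 834):
  purple-flowered: 834 × 1/2 = 417
  white-flowered: 834 × 1/2 = 417
χ² = Σ (O − E)² / E
  purple-flowered: (423 − 417)² / 417 = 0.0863
  white-flowered: (411 − 417)² / 417 = 0.0863
χ² = 0.0863 + 0.0863 = 0.1726 ≈ 0.173
Degrees of freedom = 2 − 1 = 1; critical value at α = 0.05 is 3.841.
Since 0.173 < 3.841, we fail to reject the null hypothesis — the data are consistent with the 1:1 ratio.

0.173; consistent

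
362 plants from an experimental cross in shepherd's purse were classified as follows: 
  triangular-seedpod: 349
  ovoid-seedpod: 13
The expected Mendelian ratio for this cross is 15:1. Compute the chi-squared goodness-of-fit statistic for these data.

4.368

The 15:1 ratio has 16 parts, so with N = 362 the expected counts are:
  triangular-seedpod: 362 × 15/16 = 339.375
  ovoid-seedpod: 362 × 1/16 = 22.625
χ² = Σ (O − E)² / E
  triangular-seedpod: (349 − 339.375)² / 339.375 = 0.2730
  ovoid-seedpod: (13 − 22.625)² / 22.625 = 4.0946
χ² = 0.2730 + 4.0946 = 4.3676 ≈ 4.368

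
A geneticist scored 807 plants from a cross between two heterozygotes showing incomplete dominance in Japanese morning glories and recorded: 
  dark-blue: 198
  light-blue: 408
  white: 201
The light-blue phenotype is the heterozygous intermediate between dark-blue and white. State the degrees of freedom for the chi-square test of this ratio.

2

With incomplete dominance, a heterozygote × heterozygote cross gives a 1:2:1 phenotypic ratio.
A goodness-of-fit test with 3 phenotype classes has df = 3 − 1 = 2.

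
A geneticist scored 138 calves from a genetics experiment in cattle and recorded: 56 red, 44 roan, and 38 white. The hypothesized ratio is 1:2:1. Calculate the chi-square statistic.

22.812

Total ratio parts = 4. Expected numbers out of 138:
  red: 138 × 1/4 = 34.5
  roan: 138 × 2/4 = 69
  white: 138 × 1/4 = 34.5
χ² = Σ (O − E)² / E
  red: (56 − 34.5)² / 34.5 = 13.3986
  roan: (44 − 69)² / 69 = 9.0580
  white: (38 − 34.5)² / 34.5 = 0.3551
χ² = 13.3986 + 9.0580 + 0.3551 = 22.8117 ≈ 22.812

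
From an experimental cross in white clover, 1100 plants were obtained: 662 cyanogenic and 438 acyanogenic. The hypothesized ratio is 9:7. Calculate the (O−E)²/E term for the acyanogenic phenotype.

The 9:7 ratio has 16 parts, so with N = 1100 the expected counts are:
  cyanogenic: 1100 × 9/16 = 618.75
  acyanogenic: 1100 × 7/16 = 481.25
Contribution of acyanogenic: (438 − 481.25)² / 481.25 = 3.8869

3.887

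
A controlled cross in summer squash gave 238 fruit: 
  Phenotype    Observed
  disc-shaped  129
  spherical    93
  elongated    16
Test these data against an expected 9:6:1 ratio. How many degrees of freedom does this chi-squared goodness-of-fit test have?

A goodness-of-fit test with 3 phenotype classes has df = 3 − 1 = 2.

2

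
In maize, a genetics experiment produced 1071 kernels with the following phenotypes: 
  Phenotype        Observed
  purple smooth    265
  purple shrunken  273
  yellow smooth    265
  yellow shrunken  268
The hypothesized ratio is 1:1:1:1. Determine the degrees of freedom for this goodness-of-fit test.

A goodness-of-fit test with 4 phenotype classes has df = 4 − 1 = 3.

3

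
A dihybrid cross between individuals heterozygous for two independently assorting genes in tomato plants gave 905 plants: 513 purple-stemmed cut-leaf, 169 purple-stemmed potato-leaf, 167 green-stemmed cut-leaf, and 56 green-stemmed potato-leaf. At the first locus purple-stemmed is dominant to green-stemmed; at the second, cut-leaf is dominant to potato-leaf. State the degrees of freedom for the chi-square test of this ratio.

A dihybrid F₂ with independent assortment and complete dominance at both loci gives a 9:3:3:1 phenotypic ratio.
A goodness-of-fit test with 4 phenotype classes has df = 4 − 1 = 3.

3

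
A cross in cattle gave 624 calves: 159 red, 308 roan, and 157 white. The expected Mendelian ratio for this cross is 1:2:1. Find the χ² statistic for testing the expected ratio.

Total ratio parts = 4. Expected numbers out of 624:
  red: 624 × 1/4 = 156
  roan: 624 × 2/4 = 312
  white: 624 × 1/4 = 156
χ² = Σ (O − E)² / E
  red: (159 − 156)² / 156 = 0.0577
  roan: (308 − 312)² / 312 = 0.0513
  white: (157 − 156)² / 156 = 0.0064
χ² = 0.0577 + 0.0513 + 0.0064 = 0.1154 ≈ 0.115

0.115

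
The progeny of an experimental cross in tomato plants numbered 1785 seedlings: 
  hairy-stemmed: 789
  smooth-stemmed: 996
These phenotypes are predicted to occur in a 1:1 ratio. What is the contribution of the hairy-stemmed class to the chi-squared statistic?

12.003

The 1:1 ratio has 2 parts, so with N = 1785 the expected counts are:
  hairy-stemmed: 1785 × 1/2 = 892.5
  smooth-stemmed: 1785 × 1/2 = 892.5
Contribution of hairy-stemmed: (789 − 892.5)² / 892.5 = 12.0025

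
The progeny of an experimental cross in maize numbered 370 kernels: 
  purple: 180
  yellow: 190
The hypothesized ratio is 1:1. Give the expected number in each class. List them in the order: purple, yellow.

Total ratio parts = 2. Expected numbers out of 370:
  purple: 370 × 1/2 = 185
  yellow: 370 × 1/2 = 185

185, 185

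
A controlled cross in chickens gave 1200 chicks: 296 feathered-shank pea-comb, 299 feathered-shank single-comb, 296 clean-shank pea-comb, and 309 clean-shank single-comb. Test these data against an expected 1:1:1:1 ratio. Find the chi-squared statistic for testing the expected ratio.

0.380

Under the 1:1:1:1 hypothesis (Σ ratio = 4, N = 1200):
  feathered-shank pea-comb: 1200 × 1/4 = 300
  feathered-shank single-comb: 1200 × 1/4 = 300
  clean-shank pea-comb: 1200 × 1/4 = 300
  clean-shank single-comb: 1200 × 1/4 = 300
χ² = Σ (O − E)² / E
  feathered-shank pea-comb: (296 − 300)² / 300 = 0.0533
  feathered-shank single-comb: (299 − 300)² / 300 = 0.0033
  clean-shank pea-comb: (296 − 300)² / 300 = 0.0533
  clean-shank single-comb: (309 − 300)² / 300 = 0.2700
χ² = 0.0533 + 0.0033 + 0.0533 + 0.2700 = 0.3799 ≈ 0.380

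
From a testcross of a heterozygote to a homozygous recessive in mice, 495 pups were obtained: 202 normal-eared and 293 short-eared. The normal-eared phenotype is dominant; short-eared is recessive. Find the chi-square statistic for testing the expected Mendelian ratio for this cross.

A testcross of a heterozygote (Aa × aa) gives a 1:1 phenotypic ratio.
Expected counts for N = 495 under a 1:1 ratio (total parts = 2):
  normal-eared: 495 × 1/2 = 247.5
  short-eared: 495 × 1/2 = 247.5
χ² = Σ (O − E)² / E
  normal-eared: (202 − 247.5)² / 247.5 = 8.3646
  short-eared: (293 − 247.5)² / 247.5 = 8.3646
χ² = 8.3646 + 8.3646 = 16.7292 ≈ 16.729

16.729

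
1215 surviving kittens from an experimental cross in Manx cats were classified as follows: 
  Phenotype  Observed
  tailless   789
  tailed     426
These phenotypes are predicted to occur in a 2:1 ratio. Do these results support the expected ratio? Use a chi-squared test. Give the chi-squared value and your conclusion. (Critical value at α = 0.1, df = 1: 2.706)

The 2:1 ratio has 3 parts, so with N = 1215 the expected counts are:
  tailless: 1215 × 2/3 = 810
  tailed: 1215 × 1/3 = 405
χ² = Σ (O − E)² / E
  tailless: (789 − 810)² / 810 = 0.5444
  tailed: (426 − 405)² / 405 = 1.0889
χ² = 0.5444 + 1.0889 = 1.6333 ≈ 1.633
Degrees of freedom = 2 − 1 = 1; critical value at α = 0.1 is 2.706.
Since 1.633 < 2.706, we fail to reject the null hypothesis — the data are consistent with the 2:1 ratio.

1.633; consistent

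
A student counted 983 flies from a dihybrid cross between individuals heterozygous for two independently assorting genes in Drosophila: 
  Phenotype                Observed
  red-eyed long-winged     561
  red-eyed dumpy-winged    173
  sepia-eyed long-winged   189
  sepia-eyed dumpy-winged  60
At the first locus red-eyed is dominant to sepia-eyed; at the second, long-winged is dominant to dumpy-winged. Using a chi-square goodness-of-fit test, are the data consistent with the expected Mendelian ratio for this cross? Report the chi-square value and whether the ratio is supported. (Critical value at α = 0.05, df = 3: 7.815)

A dihybrid F₂ with independent assortment and complete dominance at both loci gives a 9:3:3:1 phenotypic ratio.
The 9:3:3:1 ratio has 16 parts, so with N = 983 the expected counts are:
  red-eyed long-winged: 983 × 9/16 = 552.9375
  red-eyed dumpy-winged: 983 × 3/16 = 184.3125
  sepia-eyed long-winged: 983 × 3/16 = 184.3125
  sepia-eyed dumpy-winged: 983 × 1/16 = 61.4375
χ² = Σ (O − E)² / E
  red-eyed long-winged: (561 − 552.9375)² / 552.9375 = 0.1176
  red-eyed dumpy-winged: (173 − 184.3125)² / 184.3125 = 0.6943
  sepia-eyed long-winged: (189 − 184.3125)² / 184.3125 = 0.1192
  sepia-eyed dumpy-winged: (60 − 61.4375)² / 61.4375 = 0.0336
χ² = 0.1176 + 0.6943 + 0.1192 + 0.0336 = 0.9647 ≈ 0.965
Degrees of freedom = 4 − 1 = 3; critical value at α = 0.05 is 7.815.
Since 0.965 < 7.815, we fail to reject the null hypothesis — the data are consistent with the 9:3:3:1 ratio.

0.965; consistent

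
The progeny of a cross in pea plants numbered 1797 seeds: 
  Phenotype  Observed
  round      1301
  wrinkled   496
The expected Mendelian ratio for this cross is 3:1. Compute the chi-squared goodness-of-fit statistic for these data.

Expected counts for N = 1797 under a 3:1 ratio (total parts = 4):
  round: 1797 × 3/4 = 1347.75
  wrinkled: 1797 × 1/4 = 449.25
χ² = Σ (O − E)² / E
  round: (1301 − 1347.75)² / 1347.75 = 1.6216
  wrinkled: (496 − 449.25)² / 449.25 = 4.8649
χ² = 1.6216 + 4.8649 = 6.4865 ≈ 6.487

6.487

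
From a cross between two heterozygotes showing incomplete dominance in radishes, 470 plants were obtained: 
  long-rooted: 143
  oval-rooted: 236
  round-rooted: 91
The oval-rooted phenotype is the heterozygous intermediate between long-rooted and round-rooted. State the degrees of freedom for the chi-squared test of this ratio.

With incomplete dominance, a heterozygote × heterozygote cross gives a 1:2:1 phenotypic ratio.
A goodness-of-fit test with 3 phenotype classes has df = 3 − 1 = 2.

2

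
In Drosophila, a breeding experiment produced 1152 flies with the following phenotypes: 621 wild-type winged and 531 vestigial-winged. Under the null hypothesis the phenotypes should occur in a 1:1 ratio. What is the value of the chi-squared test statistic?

Expected counts for N = 1152 under a 1:1 ratio (total parts = 2):
  wild-type winged: 1152 × 1/2 = 576
  vestigial-winged: 1152 × 1/2 = 576
χ² = Σ (O − E)² / E
  wild-type winged: (621 − 576)² / 576 = 3.5156
  vestigial-winged: (531 − 576)² / 576 = 3.5156
χ² = 3.5156 + 3.5156 = 7.0312 ≈ 7.031

7.031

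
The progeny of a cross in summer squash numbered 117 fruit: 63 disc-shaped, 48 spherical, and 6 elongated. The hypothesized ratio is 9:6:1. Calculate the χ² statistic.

The 9:6:1 ratio has 16 parts, so with N = 117 the expected counts are:
  disc-shaped: 117 × 9/16 = 65.8125
  spherical: 117 × 6/16 = 43.875
  elongated: 117 × 1/16 = 7.3125
χ² = Σ (O − E)² / E
  disc-shaped: (63 − 65.8125)² / 65.8125 = 0.1202
  spherical: (48 − 43.875)² / 43.875 = 0.3878
  elongated: (6 − 7.3125)² / 7.3125 = 0.2356
χ² = 0.1202 + 0.3878 + 0.2356 = 0.7436 ≈ 0.744

0.744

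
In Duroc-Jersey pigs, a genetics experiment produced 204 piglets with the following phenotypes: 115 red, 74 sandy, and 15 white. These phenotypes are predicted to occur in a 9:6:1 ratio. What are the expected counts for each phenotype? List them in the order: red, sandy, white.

114.75, 76.5, 12.75

Expected counts for N = 204 under a 9:6:1 ratio (total parts = 16):
  red: 204 × 9/16 = 114.75
  sandy: 204 × 6/16 = 76.5
  white: 204 × 1/16 = 12.75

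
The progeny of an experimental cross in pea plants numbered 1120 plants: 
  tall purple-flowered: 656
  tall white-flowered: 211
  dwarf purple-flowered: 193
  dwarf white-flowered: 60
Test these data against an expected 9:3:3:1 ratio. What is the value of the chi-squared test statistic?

The 9:3:3:1 ratio has 16 parts, so with N = 1120 the expected counts are:
  tall purple-flowered: 1120 × 9/16 = 630
  tall white-flowered: 1120 × 3/16 = 210
  dwarf purple-flowered: 1120 × 3/16 = 210
  dwarf white-flowered: 1120 × 1/16 = 70
χ² = Σ (O − E)² / E
  tall purple-flowered: (656 − 630)² / 630 = 1.0730
  tall white-flowered: (211 − 210)² / 210 = 0.0048
  dwarf purple-flowered: (193 − 210)² / 210 = 1.3762
  dwarf white-flowered: (60 − 70)² / 70 = 1.4286
χ² = 1.0730 + 0.0048 + 1.3762 + 1.4286 = 3.8826 ≈ 3.883

3.883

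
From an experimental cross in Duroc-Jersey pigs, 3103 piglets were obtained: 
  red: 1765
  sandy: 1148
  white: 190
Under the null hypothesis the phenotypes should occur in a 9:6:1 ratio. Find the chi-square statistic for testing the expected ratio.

The 9:6:1 ratio has 16 parts, so with N = 3103 the expected counts are:
  red: 3103 × 9/16 = 1745.4375
  sandy: 3103 × 6/16 = 1163.625
  white: 3103 × 1/16 = 193.9375
χ² = Σ (O − E)² / E
  red: (1765 − 1745.4375)² / 1745.4375 = 0.2193
  sandy: (1148 − 1163.625)² / 1163.625 = 0.2098
  white: (190 − 193.9375)² / 193.9375 = 0.0799
χ² = 0.2193 + 0.2098 + 0.0799 = 0.509

0.509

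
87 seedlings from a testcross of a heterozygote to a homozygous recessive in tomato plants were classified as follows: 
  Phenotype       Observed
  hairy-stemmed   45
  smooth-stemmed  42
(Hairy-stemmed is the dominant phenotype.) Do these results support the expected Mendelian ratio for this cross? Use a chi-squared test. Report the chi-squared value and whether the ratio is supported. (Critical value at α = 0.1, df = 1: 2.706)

0.103; consistent

A testcross of a heterozygote (Aa × aa) gives a 1:1 phenotypic ratio.
The 1:1 ratio has 2 parts, so with N = 87 the expected counts are:
  hairy-stemmed: 87 × 1/2 = 43.5
  smooth-stemmed: 87 × 1/2 = 43.5
χ² = Σ (O − E)² / E
  hairy-stemmed: (45 − 43.5)² / 43.5 = 0.0517
  smooth-stemmed: (42 − 43.5)² / 43.5 = 0.0517
χ² = 0.0517 + 0.0517 = 0.1034 ≈ 0.103
Degrees of freedom = 2 − 1 = 1; critical value at α = 0.1 is 2.706.
Since 0.103 < 2.706, we fail to reject the null hypothesis — the data are consistent with the 1:1 ratio.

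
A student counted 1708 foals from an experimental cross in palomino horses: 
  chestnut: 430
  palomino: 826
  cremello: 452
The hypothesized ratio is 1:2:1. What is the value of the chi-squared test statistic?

2.403

Under the 1:2:1 hypothesis (Σ ratio = 4, N = 1708):
  chestnut: 1708 × 1/4 = 427
  palomino: 1708 × 2/4 = 854
  cremello: 1708 × 1/4 = 427
χ² = Σ (O − E)² / E
  chestnut: (430 − 427)² / 427 = 0.0211
  palomino: (826 − 854)² / 854 = 0.9180
  cremello: (452 − 427)² / 427 = 1.4637
χ² = 0.0211 + 0.9180 + 1.4637 = 2.4028 ≈ 2.403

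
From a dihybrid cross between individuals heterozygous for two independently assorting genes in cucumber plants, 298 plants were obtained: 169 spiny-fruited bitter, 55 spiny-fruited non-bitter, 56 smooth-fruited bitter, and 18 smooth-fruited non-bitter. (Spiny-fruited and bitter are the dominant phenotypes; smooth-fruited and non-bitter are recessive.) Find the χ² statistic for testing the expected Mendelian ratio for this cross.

0.046

A dihybrid F₂ with independent assortment and complete dominance at both loci gives a 9:3:3:1 phenotypic ratio.
The 9:3:3:1 ratio has 16 parts, so with N = 298 the expected counts are:
  spiny-fruited bitter: 298 × 9/16 = 167.625
  spiny-fruited non-bitter: 298 × 3/16 = 55.875
  smooth-fruited bitter: 298 × 3/16 = 55.875
  smooth-fruited non-bitter: 298 × 1/16 = 18.625
χ² = Σ (O − E)² / E
  spiny-fruited bitter: (169 − 167.625)² / 167.625 = 0.0113
  spiny-fruited non-bitter: (55 − 55.875)² / 55.875 = 0.0137
  smooth-fruited bitter: (56 − 55.875)² / 55.875 = 0.0003
  smooth-fruited non-bitter: (18 − 18.625)² / 18.625 = 0.0210
χ² = 0.0113 + 0.0137 + 0.0003 + 0.0210 = 0.0463 ≈ 0.046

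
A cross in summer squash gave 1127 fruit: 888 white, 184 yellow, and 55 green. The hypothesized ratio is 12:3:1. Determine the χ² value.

Under the 12:3:1 hypothesis (Σ ratio = 16, N = 1127):
  white: 1127 × 12/16 = 845.25
  yellow: 1127 × 3/16 = 211.3125
  green: 1127 × 1/16 = 70.4375
χ² = Σ (O − E)² / E
  white: (888 − 845.25)² / 845.25 = 2.1622
  yellow: (184 − 211.3125)² / 211.3125 = 3.5302
  green: (55 − 70.4375)² / 70.4375 = 3.3834
χ² = 2.1622 + 3.5302 + 3.3834 = 9.0758 ≈ 9.076

9.076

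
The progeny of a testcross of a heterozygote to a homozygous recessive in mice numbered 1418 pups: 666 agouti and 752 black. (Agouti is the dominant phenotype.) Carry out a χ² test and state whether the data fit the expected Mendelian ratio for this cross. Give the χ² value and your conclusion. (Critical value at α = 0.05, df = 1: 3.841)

5.216; not consistent

A testcross of a heterozygote (Aa × aa) gives a 1:1 phenotypic ratio.
Under the 1:1 hypothesis (Σ ratio = 2, N = 1418):
  agouti: 1418 × 1/2 = 709
  black: 1418 × 1/2 = 709
χ² = Σ (O − E)² / E
  agouti: (666 − 709)² / 709 = 2.6079
  black: (752 − 709)² / 709 = 2.6079
χ² = 2.6079 + 2.6079 = 5.2158 ≈ 5.216
Degrees of freedom = 2 − 1 = 1; critical value at α = 0.05 is 3.841.
Since 5.216 > 3.841, we reject the null hypothesis — the data do not fit the 1:1 ratio.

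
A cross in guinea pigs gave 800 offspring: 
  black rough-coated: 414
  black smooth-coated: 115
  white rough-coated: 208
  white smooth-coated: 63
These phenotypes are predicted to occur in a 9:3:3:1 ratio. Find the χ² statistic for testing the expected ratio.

Under the 9:3:3:1 hypothesis (Σ ratio = 16, N = 800):
  black rough-coated: 800 × 9/16 = 450
  black smooth-coated: 800 × 3/16 = 150
  white rough-coated: 800 × 3/16 = 150
  white smooth-coated: 800 × 1/16 = 50
χ² = Σ (O − E)² / E
  black rough-coated: (414 − 450)² / 450 = 2.8800
  black smooth-coated: (115 − 150)² / 150 = 8.1667
  white rough-coated: (208 − 150)² / 150 = 22.4267
  white smooth-coated: (63 − 50)² / 50 = 3.3800
χ² = 2.8800 + 8.1667 + 22.4267 + 3.3800 = 36.8534 ≈ 36.853

36.853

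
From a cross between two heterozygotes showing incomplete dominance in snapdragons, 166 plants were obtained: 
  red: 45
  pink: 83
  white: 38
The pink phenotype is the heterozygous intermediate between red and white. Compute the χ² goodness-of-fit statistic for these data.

0.590

With incomplete dominance, a heterozygote × heterozygote cross gives a 1:2:1 phenotypic ratio.
Under the 1:2:1 hypothesis (Σ ratio = 4, N = 166):
  red: 166 × 1/4 = 41.5
  pink: 166 × 2/4 = 83
  white: 166 × 1/4 = 41.5
χ² = Σ (O − E)² / E
  red: (45 − 41.5)² / 41.5 = 0.2952
  pink: (83 − 83)² / 83 = 0.0000
  white: (38 − 41.5)² / 41.5 = 0.2952
χ² = 0.2952 + 0.0000 + 0.2952 = 0.5904 ≈ 0.590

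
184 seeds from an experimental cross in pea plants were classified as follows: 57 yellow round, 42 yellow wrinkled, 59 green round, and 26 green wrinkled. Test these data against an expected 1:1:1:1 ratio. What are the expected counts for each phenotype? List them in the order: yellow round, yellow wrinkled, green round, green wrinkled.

46, 46, 46, 46

Under the 1:1:1:1 hypothesis (Σ ratio = 4, N = 184):
  yellow round: 184 × 1/4 = 46
  yellow wrinkled: 184 × 1/4 = 46
  green round: 184 × 1/4 = 46
  green wrinkled: 184 × 1/4 = 46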